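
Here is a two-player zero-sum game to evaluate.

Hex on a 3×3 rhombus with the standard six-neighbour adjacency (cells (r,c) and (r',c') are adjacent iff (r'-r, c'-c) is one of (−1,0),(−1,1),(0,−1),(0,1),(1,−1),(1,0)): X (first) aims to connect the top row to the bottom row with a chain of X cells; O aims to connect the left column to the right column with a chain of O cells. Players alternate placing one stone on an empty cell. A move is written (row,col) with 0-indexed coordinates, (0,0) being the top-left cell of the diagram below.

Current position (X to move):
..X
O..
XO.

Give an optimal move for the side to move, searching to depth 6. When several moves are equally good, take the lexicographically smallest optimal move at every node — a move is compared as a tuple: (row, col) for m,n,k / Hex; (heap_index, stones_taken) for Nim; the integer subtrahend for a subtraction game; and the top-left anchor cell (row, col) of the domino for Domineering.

[..X/O../XO.] X move#1: (0,0):-1/X.X/O../XO., (0,1):-1/.XX/O../XO., (1,1):+1/..X/OX./XO.*, (1,2):+1/..X/O.X/XO., (2,2):+1/..X/O../XOX
[..X/OX./XO.] end (terminal -1, O#2); searched ..X/O../XO. to 6

X's best at [..X/O../XO.]: (1,1)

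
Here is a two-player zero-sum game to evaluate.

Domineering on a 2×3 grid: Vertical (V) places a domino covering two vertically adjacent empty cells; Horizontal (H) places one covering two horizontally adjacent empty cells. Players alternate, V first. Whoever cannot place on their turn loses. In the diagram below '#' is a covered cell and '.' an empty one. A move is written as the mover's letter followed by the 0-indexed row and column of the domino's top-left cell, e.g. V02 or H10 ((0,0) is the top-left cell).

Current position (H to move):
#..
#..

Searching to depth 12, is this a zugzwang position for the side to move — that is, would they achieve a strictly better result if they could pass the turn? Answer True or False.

zugzwang(#../#.., H) = False

p1 H@[#../#..]: H01[###/#..]+1* H11[#../###]+1
p2 V@[###/#..] terminal -1; root [#../#..] d12
pass branch (V moves first from the same position):
  | p1 V@[#../#..]: V01[##./##.]+1* V02[#.#/#.#]+1
  | p2 H@[##./##.] terminal -1; root [#../#..] d12
H moving scores +1; H passing scores -1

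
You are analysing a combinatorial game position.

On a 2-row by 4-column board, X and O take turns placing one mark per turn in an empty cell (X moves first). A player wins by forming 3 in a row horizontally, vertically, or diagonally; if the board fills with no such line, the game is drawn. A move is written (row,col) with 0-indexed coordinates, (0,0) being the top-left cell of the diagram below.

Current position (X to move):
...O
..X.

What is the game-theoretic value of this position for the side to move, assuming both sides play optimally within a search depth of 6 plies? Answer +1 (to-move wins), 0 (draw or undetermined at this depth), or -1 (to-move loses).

value(...O/..X., X) = +1

[...O/..X.] X move#1: (0,0):+0/X..O/..X., (0,1):+0/.X.O/..X., (0,2):+0/..XO/..X., (1,0):+0/...O/X.X., (1,1):+1/...O/.XX.*, (1,3):+0/...O/..XX
[...O/.XX.] O move#2: (0,0):-1/O..O/.XX.*, (0,1):-1/.O.O/.XX., (0,2):-1/..OO/.XX., (1,0):-1/...O/OXX., (1,3):-1/...O/.XXO
[O..O/.XX.] X move#3: (0,1):+1/OX.O/.XX.*, (0,2):+1/O.XO/.XX., (1,0):+1/O..O/XXX., (1,3):+1/O..O/.XXX
[OX.O/.XX.] O move#4: (0,2):-1/OXOO/.XX.*, (1,0):-1/OX.O/OXX., (1,3):-1/OX.O/.XXO
[OXOO/.XX.] X move#5: (1,0):+1/OXOO/XXX.*, (1,3):+1/OXOO/.XXX
[OXOO/XXX.] end (terminal -1, O#6); searched ...O/..X. to 6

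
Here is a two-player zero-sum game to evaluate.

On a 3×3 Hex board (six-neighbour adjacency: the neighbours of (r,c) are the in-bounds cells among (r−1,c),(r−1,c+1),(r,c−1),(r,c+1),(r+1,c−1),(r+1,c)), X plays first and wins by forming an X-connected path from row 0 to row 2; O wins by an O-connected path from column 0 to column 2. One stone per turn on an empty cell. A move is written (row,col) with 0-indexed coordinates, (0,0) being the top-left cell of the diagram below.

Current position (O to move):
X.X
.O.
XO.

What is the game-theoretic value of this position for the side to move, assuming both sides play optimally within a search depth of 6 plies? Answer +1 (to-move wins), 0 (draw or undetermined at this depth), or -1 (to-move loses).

value(X.X/.O./XO., O) = +1

p1 O@[X.X/.O./XO.]: (0,1)[XOX/.O./XO.]-1 (1,0)[X.X/OO./XO.]+1* (1,2)[X.X/.OO/XO.]-1 (2,2)[X.X/.O./XOO]-1
p2 X@[X.X/OO./XO.]: (0,1)[XXX/OO./XO.]-1* (1,2)[X.X/OOX/XO.]-1 (2,2)[X.X/OO./XOX]-1
p3 O@[XXX/OO./XO.]: (1,2)[XXX/OOO/XO.]+1* (2,2)[XXX/OO./XOO]+1
p4 X@[XXX/OOO/XO.] terminal -1; root [X.X/.O./XO.] d6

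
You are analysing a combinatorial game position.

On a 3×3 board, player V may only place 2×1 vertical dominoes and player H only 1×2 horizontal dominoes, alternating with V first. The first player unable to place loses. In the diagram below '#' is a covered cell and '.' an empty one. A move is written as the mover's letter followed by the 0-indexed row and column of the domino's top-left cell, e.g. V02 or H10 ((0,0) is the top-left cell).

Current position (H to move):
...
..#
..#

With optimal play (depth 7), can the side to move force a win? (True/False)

[.../..#/..#] H move#1: H00:-1/##./..#/..#, H01:-1/.##/..#/..#, H10:+1/.../###/..#*, H20:-1/.../..#/###
[.../###/..#] end (terminal -1, V#2); searched .../..#/..# to 7

H winning at [.../..#/..#]: True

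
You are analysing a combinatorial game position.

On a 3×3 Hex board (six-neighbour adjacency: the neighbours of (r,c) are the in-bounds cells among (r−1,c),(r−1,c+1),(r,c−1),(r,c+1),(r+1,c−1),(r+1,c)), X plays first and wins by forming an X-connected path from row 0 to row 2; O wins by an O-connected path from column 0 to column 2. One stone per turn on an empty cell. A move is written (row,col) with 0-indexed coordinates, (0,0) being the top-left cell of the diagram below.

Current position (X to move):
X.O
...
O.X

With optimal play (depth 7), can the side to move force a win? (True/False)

X winning at [X.O/.../O.X]: True

ply 1, X at X.O/.../O.X | (0,1)=-1→XXO/.../O.X; (1,0)=-1→X.O/X../O.X; (1,1)=+1→X.O/.X./O.X*; (1,2)=-1→X.O/..X/O.X; (2,1)=-1→X.O/.../OXX
ply 2, O at X.O/.X./O.X | (0,1)=-1→XOO/.X./O.X*; (1,0)=-1→X.O/OX./O.X; (1,2)=-1→X.O/.XO/O.X; (2,1)=-1→X.O/.X./OOX
ply 3, X at XOO/.X./O.X | (1,0)=+1→XOO/XX./O.X*; (1,2)=-1→XOO/.XX/O.X; (2,1)=-1→XOO/.X./OXX
ply 4, O at XOO/XX./O.X | (1,2)=-1→XOO/XXO/O.X*; (2,1)=-1→XOO/XX./OOX
ply 5, X at XOO/XXO/O.X | (2,1)=+1→XOO/XXO/OXX*
ply 6: XOO/XXO/OXX is terminal -1 (O); from X.O/.../O.X depth 7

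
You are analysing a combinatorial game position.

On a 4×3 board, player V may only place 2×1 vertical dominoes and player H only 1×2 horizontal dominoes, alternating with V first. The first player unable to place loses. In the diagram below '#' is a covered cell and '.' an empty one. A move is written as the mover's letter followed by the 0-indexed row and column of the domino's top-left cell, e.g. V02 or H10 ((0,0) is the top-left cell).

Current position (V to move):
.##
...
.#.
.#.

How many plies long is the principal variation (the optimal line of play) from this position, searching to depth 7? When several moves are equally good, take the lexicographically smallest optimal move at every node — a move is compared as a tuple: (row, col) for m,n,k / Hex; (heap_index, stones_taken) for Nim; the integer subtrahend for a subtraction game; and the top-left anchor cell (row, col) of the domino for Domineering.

PV length from [.##/.../.#./.#.]: 3 plies

[.##/.../.#./.#.] V move#1: V00:+1/###/#../.#./.#.*, V10:+1/.##/#../##./.#., V12:+1/.##/..#/.##/.#., V20:+1/.##/.../##./##., V22:+1/.##/.../.##/.##
[###/#../.#./.#.] H move#2: H11:-1/###/###/.#./.#.*
[###/###/.#./.#.] V move#3: V20:+1/###/###/##./##.*, V22:+1/###/###/.##/.##
[###/###/##./##.] end (terminal -1, H#4); searched .##/.../.#./.#. to 7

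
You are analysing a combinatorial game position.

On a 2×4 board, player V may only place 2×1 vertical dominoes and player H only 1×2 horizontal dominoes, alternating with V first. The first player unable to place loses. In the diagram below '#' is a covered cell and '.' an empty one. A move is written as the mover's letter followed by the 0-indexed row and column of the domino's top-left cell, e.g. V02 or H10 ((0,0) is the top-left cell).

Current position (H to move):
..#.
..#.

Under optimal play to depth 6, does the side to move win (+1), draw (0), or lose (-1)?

value(..#./..#., H) = +1

[..#./..#.] H move#1: H00:+1/###./..#.*, H10:+1/..#./###.
[###./..#.] V move#2: V03:-1/####/..##*
[####/..##] H move#3: H10:+1/####/####*
[####/####] end (terminal -1, V#4); searched ..#./..#. to 6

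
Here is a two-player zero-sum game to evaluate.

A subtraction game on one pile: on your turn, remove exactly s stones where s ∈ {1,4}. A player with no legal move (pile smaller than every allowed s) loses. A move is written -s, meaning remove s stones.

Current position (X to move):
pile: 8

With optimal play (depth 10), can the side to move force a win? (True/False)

X winning at [8]: True

p1 X@[8]: -1[7]+1* -4[4]-1
p2 O@[7]: -1[6]-1* -4[3]-1
p3 X@[6]: -1[5]+1* -4[2]+1
p4 O@[5]: -1[4]-1* -4[1]-1
p5 X@[4]: -1[3]-1 -4[0]+1*
p6 O@[0] terminal -1; root [8] d10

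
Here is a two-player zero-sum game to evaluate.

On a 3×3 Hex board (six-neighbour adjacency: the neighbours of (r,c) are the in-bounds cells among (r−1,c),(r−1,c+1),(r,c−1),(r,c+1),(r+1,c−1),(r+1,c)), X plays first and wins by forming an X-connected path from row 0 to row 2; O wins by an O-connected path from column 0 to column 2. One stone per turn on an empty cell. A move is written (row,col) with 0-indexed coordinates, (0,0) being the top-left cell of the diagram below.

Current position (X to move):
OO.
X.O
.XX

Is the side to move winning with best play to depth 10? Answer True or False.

[OO./X.O/.XX] X move#1: (0,2):-1/OOX/X.O/.XX*, (1,1):-1/OO./XXO/.XX, (2,0):-1/OO./X.O/XXX
[OOX/X.O/.XX] O move#2: (1,1):+1/OOX/XOO/.XX*, (2,0):-1/OOX/X.O/OXX
[OOX/XOO/.XX] end (terminal -1, X#3); searched OO./X.O/.XX to 10

X winning at [OO./X.O/.XX]: False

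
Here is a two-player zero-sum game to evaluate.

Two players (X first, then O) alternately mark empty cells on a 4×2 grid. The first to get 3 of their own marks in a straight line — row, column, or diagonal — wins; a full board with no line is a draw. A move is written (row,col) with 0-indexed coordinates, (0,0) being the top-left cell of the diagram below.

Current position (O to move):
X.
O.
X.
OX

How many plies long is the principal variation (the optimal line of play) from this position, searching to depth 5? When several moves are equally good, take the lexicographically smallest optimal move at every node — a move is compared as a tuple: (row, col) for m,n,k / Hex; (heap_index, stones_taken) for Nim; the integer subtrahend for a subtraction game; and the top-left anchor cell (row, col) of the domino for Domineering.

PV length from [X./O./X./OX]: 3 plies

p1 O@[X./O./X./OX]: (0,1)[XO/O./X./OX]+0* (1,1)[X./OO/X./OX]+0 (2,1)[X./O./XO/OX]+0
p2 X@[XO/O./X./OX]: (1,1)[XO/OX/X./OX]+0* (2,1)[XO/O./XX/OX]+0
p3 O@[XO/OX/X./OX]: (2,1)[XO/OX/XO/OX]+0*
p4 X@[XO/OX/XO/OX] terminal +0; root [X./O./X./OX] d5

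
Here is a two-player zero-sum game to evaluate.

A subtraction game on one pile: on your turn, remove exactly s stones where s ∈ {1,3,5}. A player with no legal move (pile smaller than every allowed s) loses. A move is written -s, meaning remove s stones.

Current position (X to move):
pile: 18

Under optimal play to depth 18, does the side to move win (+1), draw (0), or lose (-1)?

p1 X@[18]: -1[17]-1* -3[15]-1 -5[13]-1
p2 O@[17]: -1[16]+1* -3[14]+1 -5[12]+1
p3 X@[16]: -1[15]-1* -3[13]-1 -5[11]-1
p4 O@[15]: -1[14]+1* -3[12]+1 -5[10]+1
p5 X@[14]: -1[13]-1* -3[11]-1 -5[9]-1
p6 O@[13]: -1[12]+1* -3[10]+1 -5[8]+1
p7 X@[12]: -1[11]-1* -3[9]-1 -5[7]-1
p8 O@[11]: -1[10]+1* -3[8]+1 -5[6]+1
p9 X@[10]: -1[9]-1* -3[7]-1 -5[5]-1
p10 O@[9]: -1[8]+1* -3[6]+1 -5[4]+1
p11 X@[8]: -1[7]-1* -3[5]-1 -5[3]-1
p12 O@[7]: -1[6]+1* -3[4]+1 -5[2]+1
p13 X@[6]: -1[5]-1* -3[3]-1 -5[1]-1
p14 O@[5]: -1[4]+1* -3[2]+1 -5[0]+1
p15 X@[4]: -1[3]-1* -3[1]-1
p16 O@[3]: -1[2]+1* -3[0]+1
p17 X@[2]: -1[1]-1*
p18 O@[1]: -1[0]+1*
p19 X@[0] terminal -1; root [18] d18

value(18, X) = -1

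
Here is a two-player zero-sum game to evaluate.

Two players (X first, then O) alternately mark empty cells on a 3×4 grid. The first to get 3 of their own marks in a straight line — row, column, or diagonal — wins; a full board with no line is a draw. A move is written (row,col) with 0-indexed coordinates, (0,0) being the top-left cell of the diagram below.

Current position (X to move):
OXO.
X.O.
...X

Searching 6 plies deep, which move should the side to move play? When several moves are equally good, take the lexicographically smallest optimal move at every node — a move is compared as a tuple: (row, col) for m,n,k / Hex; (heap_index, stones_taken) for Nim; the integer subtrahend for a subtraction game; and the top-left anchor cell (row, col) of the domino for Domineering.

X's best at [OXO./X.O./...X]: (2,2)

p1 X@[OXO./X.O./...X]: (0,3)[OXOX/X.O./...X]-1 (1,1)[OXO./XXO./...X]-1 (1,3)[OXO./X.OX/...X]-1 (2,0)[OXO./X.O./X..X]-1 (2,1)[OXO./X.O./.X.X]-1 (2,2)[OXO./X.O./..XX]+0*
p2 O@[OXO./X.O./..XX]: (0,3)[OXOO/X.O./..XX]-1 (1,1)[OXO./XOO./..XX]-1 (1,3)[OXO./X.OO/..XX]-1 (2,0)[OXO./X.O./O.XX]-1 (2,1)[OXO./X.O./.OXX]+0*
p3 X@[OXO./X.O./.OXX]: (0,3)[OXOX/X.O./.OXX]+0* (1,1)[OXO./XXO./.OXX]-1 (1,3)[OXO./X.OX/.OXX]-1 (2,0)[OXO./X.O./XOXX]-1
p4 O@[OXOX/X.O./.OXX]: (1,1)[OXOX/XOO./.OXX]-1 (1,3)[OXOX/X.OO/.OXX]+0* (2,0)[OXOX/X.O./OOXX]-1
p5 X@[OXOX/X.OO/.OXX]: (1,1)[OXOX/XXOO/.OXX]+0* (2,0)[OXOX/X.OO/XOXX]-1
p6 O@[OXOX/XXOO/.OXX]: (2,0)[OXOX/XXOO/OOXX]+0*
p7 X@[OXOX/XXOO/OOXX] terminal +0; root [OXO./X.O./...X] d6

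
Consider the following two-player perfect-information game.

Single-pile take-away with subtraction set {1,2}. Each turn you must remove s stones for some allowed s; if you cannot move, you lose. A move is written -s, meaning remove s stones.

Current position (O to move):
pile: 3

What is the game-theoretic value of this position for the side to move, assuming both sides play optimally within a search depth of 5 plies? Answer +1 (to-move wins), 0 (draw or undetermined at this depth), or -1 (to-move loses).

value(3, O) = -1

p1 O@[3]: -1[2]-1* -2[1]-1
p2 X@[2]: -1[1]-1 -2[0]+1*
p3 O@[0] terminal -1; root [3] d5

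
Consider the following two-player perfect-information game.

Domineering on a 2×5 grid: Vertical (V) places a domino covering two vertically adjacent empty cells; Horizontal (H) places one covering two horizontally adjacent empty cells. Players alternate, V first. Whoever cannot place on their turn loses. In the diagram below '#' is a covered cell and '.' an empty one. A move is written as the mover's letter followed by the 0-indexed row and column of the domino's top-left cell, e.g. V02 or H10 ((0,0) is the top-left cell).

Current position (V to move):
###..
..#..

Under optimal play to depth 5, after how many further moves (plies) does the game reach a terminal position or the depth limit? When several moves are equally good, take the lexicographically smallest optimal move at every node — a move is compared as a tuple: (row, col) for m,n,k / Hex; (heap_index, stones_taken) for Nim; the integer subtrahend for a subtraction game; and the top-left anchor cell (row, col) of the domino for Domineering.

[###../..#..] V move#1: V03:+1/####./..##.*, V04:+1/###.#/..#.#
[####./..##.] H move#2: H10:-1/####./####.*
[####./####.] V move#3: V04:+1/#####/#####*
[#####/#####] end (terminal -1, H#4); searched ###../..#.. to 5

PV length from [###../..#..]: 3 plies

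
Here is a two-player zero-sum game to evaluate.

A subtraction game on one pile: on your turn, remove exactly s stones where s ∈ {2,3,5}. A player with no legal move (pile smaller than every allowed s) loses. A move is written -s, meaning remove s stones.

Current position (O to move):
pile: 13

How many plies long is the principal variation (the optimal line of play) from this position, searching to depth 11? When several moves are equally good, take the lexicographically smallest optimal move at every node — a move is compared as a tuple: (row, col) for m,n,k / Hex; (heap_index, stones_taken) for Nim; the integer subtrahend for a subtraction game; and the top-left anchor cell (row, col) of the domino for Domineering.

PV length from [13]: 3 plies

[13] O move#1: -2:-1/11, -3:-1/10, -5:+1/8*
[8] X move#2: -2:-1/6*, -3:-1/5, -5:-1/3
[6] O move#3: -2:-1/4, -3:-1/3, -5:+1/1*
[1] end (terminal -1, X#4); searched 13 to 11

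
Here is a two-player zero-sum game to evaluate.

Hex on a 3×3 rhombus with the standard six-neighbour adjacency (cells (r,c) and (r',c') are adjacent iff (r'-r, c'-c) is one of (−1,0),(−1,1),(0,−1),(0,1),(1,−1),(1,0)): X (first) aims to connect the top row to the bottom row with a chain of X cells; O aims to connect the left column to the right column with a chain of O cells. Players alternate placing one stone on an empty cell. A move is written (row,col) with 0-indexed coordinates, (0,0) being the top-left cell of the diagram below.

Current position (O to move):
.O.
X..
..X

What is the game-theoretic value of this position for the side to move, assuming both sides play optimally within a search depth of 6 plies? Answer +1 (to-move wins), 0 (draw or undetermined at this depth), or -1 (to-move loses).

value(.O./X../..X, O) = +1

p1 O@[.O./X../..X]: (0,0)[OO./X../..X]-1 (0,2)[.OO/X../..X]-1 (1,1)[.O./XO./..X]+1* (1,2)[.O./X.O/..X]-1 (2,0)[.O./X../O.X]-1 (2,1)[.O./X../.OX]-1
p2 X@[.O./XO./..X]: (0,0)[XO./XO./..X]-1* (0,2)[.OX/XO./..X]-1 (1,2)[.O./XOX/..X]-1 (2,0)[.O./XO./X.X]-1 (2,1)[.O./XO./.XX]-1
p3 O@[XO./XO./..X]: (0,2)[XOO/XO./..X]-1 (1,2)[XO./XOO/..X]-1 (2,0)[XO./XO./O.X]+1* (2,1)[XO./XO./.OX]-1
p4 X@[XO./XO./O.X]: (0,2)[XOX/XO./O.X]-1* (1,2)[XO./XOX/O.X]-1 (2,1)[XO./XO./OXX]-1
p5 O@[XOX/XO./O.X]: (1,2)[XOX/XOO/O.X]+1* (2,1)[XOX/XO./OOX]-1
p6 X@[XOX/XOO/O.X] terminal -1; root [.O./X../..X] d6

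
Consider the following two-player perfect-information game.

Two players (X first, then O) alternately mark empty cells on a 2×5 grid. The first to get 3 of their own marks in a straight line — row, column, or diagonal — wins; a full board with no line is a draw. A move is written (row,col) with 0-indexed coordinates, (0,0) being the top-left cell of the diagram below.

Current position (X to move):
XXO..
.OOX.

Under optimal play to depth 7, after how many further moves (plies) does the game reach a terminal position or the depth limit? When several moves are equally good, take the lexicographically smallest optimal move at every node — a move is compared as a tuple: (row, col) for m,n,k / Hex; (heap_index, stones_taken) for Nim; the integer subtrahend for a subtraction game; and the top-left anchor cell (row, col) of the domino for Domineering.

p1 X@[XXO../.OOX.]: (0,3)[XXOX./.OOX.]-1 (0,4)[XXO.X/.OOX.]-1 (1,0)[XXO../XOOX.]+0* (1,4)[XXO../.OOXX]-1
p2 O@[XXO../XOOX.]: (0,3)[XXOO./XOOX.]+0* (0,4)[XXO.O/XOOX.]+0 (1,4)[XXO../XOOXO]+0
p3 X@[XXOO./XOOX.]: (0,4)[XXOOX/XOOX.]+0* (1,4)[XXOO./XOOXX]-1
p4 O@[XXOOX/XOOX.]: (1,4)[XXOOX/XOOXO]+0*
p5 X@[XXOOX/XOOXO] terminal +0; root [XXO../.OOX.] d7

PV length from [XXO../.OOX.]: 4 plies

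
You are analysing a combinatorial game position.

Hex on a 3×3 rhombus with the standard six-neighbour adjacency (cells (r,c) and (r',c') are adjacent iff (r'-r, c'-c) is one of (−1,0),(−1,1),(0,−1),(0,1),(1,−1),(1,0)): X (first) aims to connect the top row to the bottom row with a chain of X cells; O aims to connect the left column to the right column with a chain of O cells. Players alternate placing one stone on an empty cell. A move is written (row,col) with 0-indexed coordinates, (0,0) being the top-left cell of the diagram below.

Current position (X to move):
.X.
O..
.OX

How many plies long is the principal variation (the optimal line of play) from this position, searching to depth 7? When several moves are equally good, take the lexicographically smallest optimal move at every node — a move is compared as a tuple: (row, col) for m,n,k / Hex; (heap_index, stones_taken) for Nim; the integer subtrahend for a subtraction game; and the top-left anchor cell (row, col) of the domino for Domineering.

PV length from [.X./O../.OX]: 5 plies

ply 1, X at .X./O../.OX | (0,0)=-1→XX./O../.OX; (0,2)=-1→.XX/O../.OX; (1,1)=+1→.X./OX./.OX*; (1,2)=+1→.X./O.X/.OX; (2,0)=-1→.X./O../XOX
ply 2, O at .X./OX./.OX | (0,0)=-1→OX./OX./.OX*; (0,2)=-1→.XO/OX./.OX; (1,2)=-1→.X./OXO/.OX; (2,0)=-1→.X./OX./OOX
ply 3, X at OX./OX./.OX | (0,2)=+1→OXX/OX./.OX*; (1,2)=+1→OX./OXX/.OX; (2,0)=+1→OX./OX./XOX
ply 4, O at OXX/OX./.OX | (1,2)=-1→OXX/OXO/.OX*; (2,0)=-1→OXX/OX./OOX
ply 5, X at OXX/OXO/.OX | (2,0)=+1→OXX/OXO/XOX*
ply 6: OXX/OXO/XOX is terminal -1 (O); from .X./O../.OX depth 7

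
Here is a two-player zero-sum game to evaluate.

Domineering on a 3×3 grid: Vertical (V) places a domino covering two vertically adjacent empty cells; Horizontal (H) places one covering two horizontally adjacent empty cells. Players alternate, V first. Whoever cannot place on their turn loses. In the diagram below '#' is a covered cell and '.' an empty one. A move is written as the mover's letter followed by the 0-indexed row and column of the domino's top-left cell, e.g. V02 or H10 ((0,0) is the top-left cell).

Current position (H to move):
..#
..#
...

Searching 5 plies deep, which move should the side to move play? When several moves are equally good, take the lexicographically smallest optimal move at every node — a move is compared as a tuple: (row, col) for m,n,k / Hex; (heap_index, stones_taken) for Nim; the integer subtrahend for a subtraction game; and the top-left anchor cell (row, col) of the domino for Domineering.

ply 1, H at ..#/..#/... | H00=-1→###/..#/...; H10=+1→..#/###/...*; H20=-1→..#/..#/##.; H21=-1→..#/..#/.##
ply 2: ..#/###/... is terminal -1 (V); from ..#/..#/... depth 5

H's best at [..#/..#/...]: H10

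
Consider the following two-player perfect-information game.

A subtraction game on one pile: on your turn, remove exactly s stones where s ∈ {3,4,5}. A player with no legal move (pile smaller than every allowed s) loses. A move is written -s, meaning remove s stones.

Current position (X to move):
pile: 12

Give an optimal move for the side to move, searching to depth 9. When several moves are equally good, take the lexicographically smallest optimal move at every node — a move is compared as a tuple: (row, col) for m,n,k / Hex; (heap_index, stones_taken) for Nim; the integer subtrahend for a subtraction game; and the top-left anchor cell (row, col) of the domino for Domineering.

X's best at [12]: -3

ply 1, X at 12 | -3=+1→9*; -4=+1→8; -5=-1→7
ply 2, O at 9 | -3=-1→6*; -4=-1→5; -5=-1→4
ply 3, X at 6 | -3=-1→3; -4=+1→2*; -5=+1→1
ply 4: 2 is terminal -1 (O); from 12 depth 9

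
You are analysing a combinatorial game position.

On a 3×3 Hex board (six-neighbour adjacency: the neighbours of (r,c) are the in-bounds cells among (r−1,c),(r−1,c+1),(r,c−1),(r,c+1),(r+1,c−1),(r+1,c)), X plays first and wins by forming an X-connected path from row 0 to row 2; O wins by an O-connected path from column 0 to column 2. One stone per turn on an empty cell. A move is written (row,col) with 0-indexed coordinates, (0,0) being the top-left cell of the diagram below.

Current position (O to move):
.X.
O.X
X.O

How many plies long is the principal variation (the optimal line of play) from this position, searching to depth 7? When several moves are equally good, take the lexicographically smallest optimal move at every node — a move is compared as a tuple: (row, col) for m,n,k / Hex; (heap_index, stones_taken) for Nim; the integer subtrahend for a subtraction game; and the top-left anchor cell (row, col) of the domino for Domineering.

ply 1, O at .X./O.X/X.O | (0,0)=-1→OX./O.X/X.O; (0,2)=-1→.XO/O.X/X.O; (1,1)=+1→.X./OOX/X.O*; (2,1)=-1→.X./O.X/XOO
ply 2, X at .X./OOX/X.O | (0,0)=-1→XX./OOX/X.O*; (0,2)=-1→.XX/OOX/X.O; (2,1)=-1→.X./OOX/XXO
ply 3, O at XX./OOX/X.O | (0,2)=+1→XXO/OOX/X.O*; (2,1)=+1→XX./OOX/XOO
ply 4: XXO/OOX/X.O is terminal -1 (X); from .X./O.X/X.O depth 7

PV length from [.X./O.X/X.O]: 3 plies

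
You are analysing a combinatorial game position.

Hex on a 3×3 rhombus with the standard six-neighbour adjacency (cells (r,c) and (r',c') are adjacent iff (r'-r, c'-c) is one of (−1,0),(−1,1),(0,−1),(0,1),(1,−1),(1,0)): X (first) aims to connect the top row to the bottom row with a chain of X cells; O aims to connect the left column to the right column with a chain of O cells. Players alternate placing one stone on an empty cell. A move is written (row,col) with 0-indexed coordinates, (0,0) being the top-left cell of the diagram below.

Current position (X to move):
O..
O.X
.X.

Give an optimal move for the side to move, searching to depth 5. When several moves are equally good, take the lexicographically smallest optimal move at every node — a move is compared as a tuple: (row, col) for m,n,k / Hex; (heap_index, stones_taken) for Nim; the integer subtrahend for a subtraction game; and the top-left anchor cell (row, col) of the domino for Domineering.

X's best at [O../O.X/.X.]: (0,1)

p1 X@[O../O.X/.X.]: (0,1)[OX./O.X/.X.]+1* (0,2)[O.X/O.X/.X.]+1 (1,1)[O../OXX/.X.]+1 (2,0)[O../O.X/XX.]-1 (2,2)[O../O.X/.XX]-1
p2 O@[OX./O.X/.X.]: (0,2)[OXO/O.X/.X.]-1* (1,1)[OX./OOX/.X.]-1 (2,0)[OX./O.X/OX.]-1 (2,2)[OX./O.X/.XO]-1
p3 X@[OXO/O.X/.X.]: (1,1)[OXO/OXX/.X.]+1* (2,0)[OXO/O.X/XX.]-1 (2,2)[OXO/O.X/.XX]-1
p4 O@[OXO/OXX/.X.] terminal -1; root [O../O.X/.X.] d5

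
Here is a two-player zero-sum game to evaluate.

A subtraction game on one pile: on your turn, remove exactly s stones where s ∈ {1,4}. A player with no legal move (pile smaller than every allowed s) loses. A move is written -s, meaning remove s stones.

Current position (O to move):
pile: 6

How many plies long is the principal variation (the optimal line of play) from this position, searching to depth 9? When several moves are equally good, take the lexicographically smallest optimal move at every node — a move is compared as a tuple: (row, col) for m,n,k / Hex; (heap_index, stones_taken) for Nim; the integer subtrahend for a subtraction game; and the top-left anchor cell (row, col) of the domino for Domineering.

[6] O move#1: -1:+1/5*, -4:+1/2
[5] X move#2: -1:-1/4*, -4:-1/1
[4] O move#3: -1:-1/3, -4:+1/0*
[0] end (terminal -1, X#4); searched 6 to 9

PV length from [6]: 3 plies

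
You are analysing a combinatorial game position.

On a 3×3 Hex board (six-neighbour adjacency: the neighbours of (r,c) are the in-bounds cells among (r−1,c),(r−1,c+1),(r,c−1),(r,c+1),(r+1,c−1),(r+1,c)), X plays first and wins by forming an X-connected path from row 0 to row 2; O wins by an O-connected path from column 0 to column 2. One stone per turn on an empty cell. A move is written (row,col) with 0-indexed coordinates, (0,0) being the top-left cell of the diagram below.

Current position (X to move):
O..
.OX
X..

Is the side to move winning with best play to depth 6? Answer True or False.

p1 X@[O../.OX/X..]: (0,1)[OX./.OX/X..]+1* (0,2)[O.X/.OX/X..]+1 (1,0)[O../XOX/X..]+1 (2,1)[O../.OX/XX.]-1 (2,2)[O../.OX/X.X]-1
p2 O@[OX./.OX/X..]: (0,2)[OXO/.OX/X..]-1* (1,0)[OX./OOX/X..]-1 (2,1)[OX./.OX/XO.]-1 (2,2)[OX./.OX/X.O]-1
p3 X@[OXO/.OX/X..]: (1,0)[OXO/XOX/X..]+1* (2,1)[OXO/.OX/XX.]-1 (2,2)[OXO/.OX/X.X]-1
p4 O@[OXO/XOX/X..] terminal -1; root [O../.OX/X..] d6

X winning at [O../.OX/X..]: True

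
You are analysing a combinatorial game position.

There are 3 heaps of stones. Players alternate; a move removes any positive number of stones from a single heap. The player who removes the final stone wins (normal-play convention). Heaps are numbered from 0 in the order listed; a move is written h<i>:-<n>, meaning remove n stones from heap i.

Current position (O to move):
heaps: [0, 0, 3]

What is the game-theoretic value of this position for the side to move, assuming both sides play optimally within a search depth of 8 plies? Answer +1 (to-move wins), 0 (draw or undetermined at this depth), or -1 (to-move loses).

p1 O@[(0,0,3)]: h2:-1[(0,0,2)]-1 h2:-2[(0,0,1)]-1 h2:-3[(0,0,0)]+1*
p2 X@[(0,0,0)] terminal -1; root [(0,0,3)] d8

value((0,0,3), O) = +1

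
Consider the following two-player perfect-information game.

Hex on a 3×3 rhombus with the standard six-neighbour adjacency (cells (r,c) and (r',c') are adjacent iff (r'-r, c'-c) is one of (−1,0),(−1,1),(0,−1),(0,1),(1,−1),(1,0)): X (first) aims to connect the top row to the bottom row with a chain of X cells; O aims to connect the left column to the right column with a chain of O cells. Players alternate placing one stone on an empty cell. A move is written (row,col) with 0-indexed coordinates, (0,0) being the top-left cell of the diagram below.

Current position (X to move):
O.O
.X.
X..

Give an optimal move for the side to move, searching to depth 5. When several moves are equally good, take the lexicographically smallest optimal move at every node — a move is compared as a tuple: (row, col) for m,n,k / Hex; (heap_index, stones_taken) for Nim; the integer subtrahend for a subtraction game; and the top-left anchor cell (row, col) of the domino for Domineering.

[O.O/.X./X..] X move#1: (0,1):+1/OXO/.X./X..*, (1,0):-1/O.O/XX./X.., (1,2):-1/O.O/.XX/X.., (2,1):-1/O.O/.X./XX., (2,2):-1/O.O/.X./X.X
[OXO/.X./X..] end (terminal -1, O#2); searched O.O/.X./X.. to 5

X's best at [O.O/.X./X..]: (0,1)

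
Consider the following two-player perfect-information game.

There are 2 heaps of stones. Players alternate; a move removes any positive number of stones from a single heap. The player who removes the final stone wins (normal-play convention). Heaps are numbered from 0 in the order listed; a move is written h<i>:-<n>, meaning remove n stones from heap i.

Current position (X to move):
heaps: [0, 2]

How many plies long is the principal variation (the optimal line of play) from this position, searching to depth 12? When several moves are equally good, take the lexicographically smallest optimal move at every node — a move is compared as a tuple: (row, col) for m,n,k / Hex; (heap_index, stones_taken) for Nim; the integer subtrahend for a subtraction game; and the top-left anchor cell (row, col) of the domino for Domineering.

ply 1, X at (0,2) | h1:-1=-1→(0,1); h1:-2=+1→(0,0)*
ply 2: (0,0) is terminal -1 (O); from (0,2) depth 12

PV length from [(0,2)]: 1 ply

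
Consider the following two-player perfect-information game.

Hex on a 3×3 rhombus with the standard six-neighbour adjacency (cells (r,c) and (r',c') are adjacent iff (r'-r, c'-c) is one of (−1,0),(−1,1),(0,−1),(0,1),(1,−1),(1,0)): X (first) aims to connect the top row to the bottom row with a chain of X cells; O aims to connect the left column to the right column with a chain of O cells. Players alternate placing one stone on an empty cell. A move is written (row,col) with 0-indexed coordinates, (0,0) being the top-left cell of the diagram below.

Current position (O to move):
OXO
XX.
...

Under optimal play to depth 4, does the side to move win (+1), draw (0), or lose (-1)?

value(OXO/XX./..., O) = -1

[OXO/XX./...] O move#1: (1,2):-1/OXO/XXO/...*, (2,0):-1/OXO/XX./O.., (2,1):-1/OXO/XX./.O., (2,2):-1/OXO/XX./..O
[OXO/XXO/...] X move#2: (2,0):+1/OXO/XXO/X..*, (2,1):+1/OXO/XXO/.X., (2,2):+1/OXO/XXO/..X
[OXO/XXO/X..] end (terminal -1, O#3); searched OXO/XX./... to 4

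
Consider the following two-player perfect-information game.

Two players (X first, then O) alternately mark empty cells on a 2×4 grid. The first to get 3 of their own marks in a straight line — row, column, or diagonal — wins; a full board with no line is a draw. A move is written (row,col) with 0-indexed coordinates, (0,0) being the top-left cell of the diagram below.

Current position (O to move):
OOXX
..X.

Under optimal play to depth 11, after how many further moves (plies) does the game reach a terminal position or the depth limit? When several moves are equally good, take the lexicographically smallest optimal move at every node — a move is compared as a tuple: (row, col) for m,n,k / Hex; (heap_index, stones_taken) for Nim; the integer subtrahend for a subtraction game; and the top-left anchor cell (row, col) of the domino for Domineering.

PV length from [OOXX/..X.]: 3 plies

[OOXX/..X.] O move#1: (1,0):+0/OOXX/O.X.*, (1,1):+0/OOXX/.OX., (1,3):+0/OOXX/..XO
[OOXX/O.X.] X move#2: (1,1):+0/OOXX/OXX.*, (1,3):+0/OOXX/O.XX
[OOXX/OXX.] O move#3: (1,3):+0/OOXX/OXXO*
[OOXX/OXXO] end (terminal +0, X#4); searched OOXX/..X. to 11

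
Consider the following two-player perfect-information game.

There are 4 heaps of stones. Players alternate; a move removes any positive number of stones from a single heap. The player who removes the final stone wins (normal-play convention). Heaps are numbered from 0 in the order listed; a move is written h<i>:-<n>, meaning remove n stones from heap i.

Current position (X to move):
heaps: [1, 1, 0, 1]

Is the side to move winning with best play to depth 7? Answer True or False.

p1 X@[(1,1,0,1)]: h0:-1[(0,1,0,1)]+1* h1:-1[(1,0,0,1)]+1 h3:-1[(1,1,0,0)]+1
p2 O@[(0,1,0,1)]: h1:-1[(0,0,0,1)]-1* h3:-1[(0,1,0,0)]-1
p3 X@[(0,0,0,1)]: h3:-1[(0,0,0,0)]+1*
p4 O@[(0,0,0,0)] terminal -1; root [(1,1,0,1)] d7

X winning at [(1,1,0,1)]: True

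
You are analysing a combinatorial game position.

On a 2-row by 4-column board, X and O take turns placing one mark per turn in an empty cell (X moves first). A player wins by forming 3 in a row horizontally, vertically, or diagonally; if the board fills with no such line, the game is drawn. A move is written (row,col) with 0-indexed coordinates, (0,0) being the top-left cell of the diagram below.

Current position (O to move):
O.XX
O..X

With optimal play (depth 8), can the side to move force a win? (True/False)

O winning at [O.XX/O..X]: False

p1 O@[O.XX/O..X]: (0,1)[OOXX/O..X]+0* (1,1)[O.XX/OO.X]-1 (1,2)[O.XX/O.OX]-1
p2 X@[OOXX/O..X]: (1,1)[OOXX/OX.X]+0* (1,2)[OOXX/O.XX]+0
p3 O@[OOXX/OX.X]: (1,2)[OOXX/OXOX]+0*
p4 X@[OOXX/OXOX] terminal +0; root [O.XX/O..X] d8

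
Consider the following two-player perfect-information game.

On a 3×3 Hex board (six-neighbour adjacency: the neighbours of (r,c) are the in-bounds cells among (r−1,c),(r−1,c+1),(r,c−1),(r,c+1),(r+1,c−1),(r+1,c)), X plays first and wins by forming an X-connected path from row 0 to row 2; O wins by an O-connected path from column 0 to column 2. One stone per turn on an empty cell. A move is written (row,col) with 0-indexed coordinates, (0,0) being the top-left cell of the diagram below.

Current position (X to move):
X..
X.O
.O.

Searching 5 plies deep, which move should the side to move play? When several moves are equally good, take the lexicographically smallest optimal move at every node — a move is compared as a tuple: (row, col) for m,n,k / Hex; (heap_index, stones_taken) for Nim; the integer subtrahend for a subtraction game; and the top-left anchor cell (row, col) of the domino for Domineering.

p1 X@[X../X.O/.O.]: (0,1)[XX./X.O/.O.]-1 (0,2)[X.X/X.O/.O.]-1 (1,1)[X../XXO/.O.]-1 (2,0)[X../X.O/XO.]+1* (2,2)[X../X.O/.OX]-1
p2 O@[X../X.O/XO.] terminal -1; root [X../X.O/.O.] d5

X's best at [X../X.O/.O.]: (2,0)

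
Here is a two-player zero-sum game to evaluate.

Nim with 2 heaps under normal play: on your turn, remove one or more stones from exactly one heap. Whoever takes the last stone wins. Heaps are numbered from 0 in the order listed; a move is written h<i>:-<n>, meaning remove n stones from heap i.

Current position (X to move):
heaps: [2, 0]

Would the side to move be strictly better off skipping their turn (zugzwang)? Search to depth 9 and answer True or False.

[(2,0)] X move#1: h0:-1:-1/(1,0), h0:-2:+1/(0,0)*
[(0,0)] end (terminal -1, O#2); searched (2,0) to 9
pass branch (O moves first from the same position):
  | [(2,0)] O move#1: h0:-1:-1/(1,0), h0:-2:+1/(0,0)*
  | [(0,0)] end (terminal -1, X#2); searched (2,0) to 9
X moving scores +1; X passing scores -1

zugzwang((2,0), X) = False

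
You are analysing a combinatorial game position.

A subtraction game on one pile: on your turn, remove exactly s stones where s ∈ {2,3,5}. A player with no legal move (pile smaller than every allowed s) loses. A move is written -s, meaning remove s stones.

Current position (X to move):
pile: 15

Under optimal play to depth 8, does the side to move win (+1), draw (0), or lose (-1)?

[15] X move#1: -2:-1/13*, -3:-1/12, -5:-1/10
[13] O move#2: -2:-1/11, -3:-1/10, -5:+1/8*
[8] X move#3: -2:-1/6*, -3:-1/5, -5:-1/3
[6] O move#4: -2:-1/4, -3:-1/3, -5:+1/1*
[1] end (terminal -1, X#5); searched 15 to 8

value(15, X) = -1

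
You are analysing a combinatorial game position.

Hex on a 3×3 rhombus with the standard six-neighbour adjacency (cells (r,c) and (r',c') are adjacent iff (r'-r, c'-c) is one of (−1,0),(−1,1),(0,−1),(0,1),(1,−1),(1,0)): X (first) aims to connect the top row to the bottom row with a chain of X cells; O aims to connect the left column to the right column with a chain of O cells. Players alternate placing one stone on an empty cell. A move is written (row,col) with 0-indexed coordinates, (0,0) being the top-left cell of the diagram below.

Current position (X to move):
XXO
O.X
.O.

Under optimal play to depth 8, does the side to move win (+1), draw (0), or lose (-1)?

value(XXO/O.X/.O., X) = +1

[XXO/O.X/.O.] X move#1: (1,1):+1/XXO/OXX/.O.*, (2,0):-1/XXO/O.X/XO., (2,2):-1/XXO/O.X/.OX
[XXO/OXX/.O.] O move#2: (2,0):-1/XXO/OXX/OO.*, (2,2):-1/XXO/OXX/.OO
[XXO/OXX/OO.] X move#3: (2,2):+1/XXO/OXX/OOX*
[XXO/OXX/OOX] end (terminal -1, O#4); searched XXO/O.X/.O. to 8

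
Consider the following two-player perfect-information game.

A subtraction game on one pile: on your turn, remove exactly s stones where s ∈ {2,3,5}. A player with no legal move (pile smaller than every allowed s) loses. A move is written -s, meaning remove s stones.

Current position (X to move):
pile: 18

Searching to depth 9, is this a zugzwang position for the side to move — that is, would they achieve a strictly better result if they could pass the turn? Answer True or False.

[18] X move#1: -2:-1/16, -3:+1/15*, -5:-1/13
[15] O move#2: -2:-1/13*, -3:-1/12, -5:-1/10
[13] X move#3: -2:-1/11, -3:-1/10, -5:+1/8*
[8] O move#4: -2:-1/6*, -3:-1/5, -5:-1/3
[6] X move#5: -2:-1/4, -3:-1/3, -5:+1/1*
[1] end (terminal -1, O#6); searched 18 to 9
suppose X passes — search the same position with O to move:
pass> [18] O move#1: -2:-1/16, -3:+1/15*, -5:-1/13
pass> [15] X move#2: -2:-1/13*, -3:-1/12, -5:-1/10
pass> [13] O move#3: -2:-1/11, -3:-1/10, -5:+1/8*
pass> [8] X move#4: -2:-1/6*, -3:-1/5, -5:-1/3
pass> [6] O move#5: -2:-1/4, -3:-1/3, -5:+1/1*
pass> [1] end (terminal -1, X#6); searched 18 to 9
for X: play +1, pass -1

zugzwang(18, X) = False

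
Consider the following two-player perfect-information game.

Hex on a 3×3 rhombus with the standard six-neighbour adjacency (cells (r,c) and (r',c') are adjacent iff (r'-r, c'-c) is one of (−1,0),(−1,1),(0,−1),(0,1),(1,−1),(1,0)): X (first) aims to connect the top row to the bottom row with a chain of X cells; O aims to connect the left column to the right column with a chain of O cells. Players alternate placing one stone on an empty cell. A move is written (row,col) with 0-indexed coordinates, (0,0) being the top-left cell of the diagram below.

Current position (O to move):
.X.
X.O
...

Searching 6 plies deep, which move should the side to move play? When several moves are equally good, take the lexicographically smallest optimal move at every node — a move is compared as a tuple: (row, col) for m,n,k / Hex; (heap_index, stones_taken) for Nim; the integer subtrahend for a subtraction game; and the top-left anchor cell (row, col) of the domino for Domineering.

p1 O@[.X./X.O/...]: (0,0)[OX./X.O/...]-1 (0,2)[.XO/X.O/...]-1 (1,1)[.X./XOO/...]-1 (2,0)[.X./X.O/O..]+1* (2,1)[.X./X.O/.O.]-1 (2,2)[.X./X.O/..O]-1
p2 X@[.X./X.O/O..]: (0,0)[XX./X.O/O..]-1* (0,2)[.XX/X.O/O..]-1 (1,1)[.X./XXO/O..]-1 (2,1)[.X./X.O/OX.]-1 (2,2)[.X./X.O/O.X]-1
p3 O@[XX./X.O/O..]: (0,2)[XXO/X.O/O..]+1* (1,1)[XX./XOO/O..]+1 (2,1)[XX./X.O/OO.]+1 (2,2)[XX./X.O/O.O]+1
p4 X@[XXO/X.O/O..]: (1,1)[XXO/XXO/O..]-1* (2,1)[XXO/X.O/OX.]-1 (2,2)[XXO/X.O/O.X]-1
p5 O@[XXO/XXO/O..]: (2,1)[XXO/XXO/OO.]+1* (2,2)[XXO/XXO/O.O]-1
p6 X@[XXO/XXO/OO.] terminal -1; root [.X./X.O/...] d6

O's best at [.X./X.O/...]: (2,0)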